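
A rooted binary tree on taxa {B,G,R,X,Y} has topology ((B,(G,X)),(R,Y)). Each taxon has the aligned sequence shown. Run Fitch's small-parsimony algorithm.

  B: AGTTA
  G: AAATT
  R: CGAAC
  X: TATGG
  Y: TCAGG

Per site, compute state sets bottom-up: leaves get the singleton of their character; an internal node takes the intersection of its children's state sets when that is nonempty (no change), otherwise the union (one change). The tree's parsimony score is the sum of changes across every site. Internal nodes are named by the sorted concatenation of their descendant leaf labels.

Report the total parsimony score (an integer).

site 0, node GX: G={A} ∪ X={T} → {A,T} (+1)
site 0, node BGX: B={A} ∩ GX={A,T} → {A} (+0)
site 0, node RY: R={C} ∪ Y={T} → {C,T} (+1)
site 0, node BGRXY: BGX={A} ∪ RY={C,T} → {A,C,T} (+1)
site 1, node GX: G={A} ∩ X={A} → {A} (+0)
site 1, node BGX: B={G} ∪ GX={A} → {A,G} (+1)
site 1, node RY: R={G} ∪ Y={C} → {C,G} (+1)
site 1, node BGRXY: BGX={A,G} ∩ RY={C,G} → {G} (+0)
site 2, node GX: G={A} ∪ X={T} → {A,T} (+1)
site 2, node BGX: B={T} ∩ GX={A,T} → {T} (+0)
site 2, node RY: R={A} ∩ Y={A} → {A} (+0)
site 2, node BGRXY: BGX={T} ∪ RY={A} → {A,T} (+1)
site 3, node GX: G={T} ∪ X={G} → {G,T} (+1)
site 3, node BGX: B={T} ∩ GX={G,T} → {T} (+0)
site 3, node RY: R={A} ∪ Y={G} → {A,G} (+1)
site 3, node BGRXY: BGX={T} ∪ RY={A,G} → {A,G,T} (+1)
site 4, node GX: G={T} ∪ X={G} → {G,T} (+1)
site 4, node BGX: B={A} ∪ GX={G,T} → {A,G,T} (+1)
site 4, node RY: R={C} ∪ Y={G} → {C,G} (+1)
site 4, node BGRXY: BGX={A,G,T} ∩ RY={C,G} → {G} (+0)
per-site changes: [3, 2, 2, 3, 3]; total = 13

13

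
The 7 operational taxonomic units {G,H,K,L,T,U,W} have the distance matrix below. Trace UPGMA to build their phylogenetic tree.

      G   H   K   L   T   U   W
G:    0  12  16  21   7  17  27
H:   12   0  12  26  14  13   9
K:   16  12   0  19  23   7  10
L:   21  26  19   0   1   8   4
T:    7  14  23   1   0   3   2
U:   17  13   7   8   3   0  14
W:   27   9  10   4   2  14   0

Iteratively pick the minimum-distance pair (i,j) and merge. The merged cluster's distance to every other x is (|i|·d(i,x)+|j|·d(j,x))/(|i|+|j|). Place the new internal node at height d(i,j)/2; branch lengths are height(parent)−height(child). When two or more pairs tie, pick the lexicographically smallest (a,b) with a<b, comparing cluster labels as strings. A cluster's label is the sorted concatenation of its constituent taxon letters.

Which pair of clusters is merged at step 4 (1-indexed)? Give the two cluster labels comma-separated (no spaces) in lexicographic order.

step 1: merge (L,T) at d=1; branch lengths L→1/2, T→1/2; new cluster LT
  updated: d(G,LT)=14, d(H,LT)=20, d(K,LT)=21, d(LT,U)=11/2, d(LT,W)=3
step 2: merge (LT,W) at d=3; branch lengths LT→1, W→3/2; new cluster LTW
  updated: d(G,LTW)=55/3, d(H,LTW)=49/3, d(K,LTW)=52/3, d(LTW,U)=25/3
step 3: merge (K,U) at d=7; branch lengths K→7/2, U→7/2; new cluster KU
  updated: d(G,KU)=33/2, d(H,KU)=25/2, d(KU,LTW)=77/6
step 4: merge (G,H) at d=12; branch lengths G→6, H→6; new cluster GH
  updated: d(GH,KU)=29/2, d(GH,LTW)=52/3
step 5: merge (KU,LTW) at d=77/6; branch lengths KU→35/12, LTW→59/12; new cluster KLTUW
  updated: d(GH,KLTUW)=81/5
step 6: merge (GH,KLTUW) at d=81/5; branch lengths GH→21/10, KLTUW→101/60; new cluster GHKLTUW
final tree: ((G:6,H:6):21/10,((K:7/2,U:7/2):35/12,((L:1/2,T:1/2):1,W:3/2):59/12):101/60)
total length: 2047/60

G,H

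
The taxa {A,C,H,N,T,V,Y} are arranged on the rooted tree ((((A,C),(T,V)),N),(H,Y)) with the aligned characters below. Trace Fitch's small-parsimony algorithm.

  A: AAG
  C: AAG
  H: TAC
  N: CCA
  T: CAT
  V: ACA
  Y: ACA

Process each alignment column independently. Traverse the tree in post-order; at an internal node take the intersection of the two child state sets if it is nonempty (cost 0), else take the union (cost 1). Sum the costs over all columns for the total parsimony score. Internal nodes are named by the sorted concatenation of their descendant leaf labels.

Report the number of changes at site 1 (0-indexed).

3

AC@0: {A} ∩ {A} = {A} (intersection, +0)
TV@0: {C} ∪ {A} = {A,C} (union, +1)
ACTV@0: {A} ∩ {A,C} = {A} (intersection, +0)
ACNTV@0: {A} ∪ {C} = {A,C} (union, +1)
HY@0: {T} ∪ {A} = {A,T} (union, +1)
ACHNTVY@0: {A,C} ∩ {A,T} = {A} (intersection, +0)
AC@1: {A} ∩ {A} = {A} (intersection, +0)
TV@1: {A} ∪ {C} = {A,C} (union, +1)
ACTV@1: {A} ∩ {A,C} = {A} (intersection, +0)
ACNTV@1: {A} ∪ {C} = {A,C} (union, +1)
HY@1: {A} ∪ {C} = {A,C} (union, +1)
ACHNTVY@1: {A,C} ∩ {A,C} = {A,C} (intersection, +0)
AC@2: {G} ∩ {G} = {G} (intersection, +0)
TV@2: {T} ∪ {A} = {A,T} (union, +1)
ACTV@2: {G} ∪ {A,T} = {A,G,T} (union, +1)
ACNTV@2: {A,G,T} ∩ {A} = {A} (intersection, +0)
HY@2: {C} ∪ {A} = {A,C} (union, +1)
ACHNTVY@2: {A} ∩ {A,C} = {A} (intersection, +0)
per-site changes: [3, 3, 3]; total = 9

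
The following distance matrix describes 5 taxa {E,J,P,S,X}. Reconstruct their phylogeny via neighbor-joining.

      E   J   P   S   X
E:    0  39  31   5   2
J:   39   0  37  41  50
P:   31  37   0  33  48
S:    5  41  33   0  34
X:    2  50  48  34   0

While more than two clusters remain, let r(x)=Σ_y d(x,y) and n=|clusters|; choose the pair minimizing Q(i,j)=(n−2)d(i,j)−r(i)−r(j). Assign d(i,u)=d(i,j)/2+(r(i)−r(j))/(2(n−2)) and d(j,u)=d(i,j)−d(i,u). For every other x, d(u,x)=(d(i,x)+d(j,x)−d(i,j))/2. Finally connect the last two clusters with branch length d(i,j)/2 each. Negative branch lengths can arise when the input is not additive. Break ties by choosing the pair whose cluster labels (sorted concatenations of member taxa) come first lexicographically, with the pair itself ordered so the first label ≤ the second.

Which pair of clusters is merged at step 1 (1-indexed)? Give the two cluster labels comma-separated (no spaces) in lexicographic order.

E,X

step 1: merge (E,X) at d=2, Q=-205; branch lengths E→-17/2, X→21/2; new cluster EX
  updated: d(EX,J)=87/2, d(EX,P)=77/2, d(EX,S)=37/2
step 2: merge (EX,S) at d=37/2, Q=-156; branch lengths EX→45/4, S→29/4; new cluster ESX
  updated: d(ESX,J)=33, d(ESX,P)=53/2
step 3: merge (ESX,J) at d=33, Q=-193/2; branch lengths ESX→45/4, J→87/4; new cluster EJSX
  updated: d(EJSX,P)=61/4
step 4: merge (EJSX,P) at d=61/4; branch lengths EJSX→61/8, P→61/8; new cluster EJPSX
final tree: ((((E:-17/2,X:21/2):45/4,S:29/4):45/4,J:87/4):61/8,P:61/8)
total length: 275/4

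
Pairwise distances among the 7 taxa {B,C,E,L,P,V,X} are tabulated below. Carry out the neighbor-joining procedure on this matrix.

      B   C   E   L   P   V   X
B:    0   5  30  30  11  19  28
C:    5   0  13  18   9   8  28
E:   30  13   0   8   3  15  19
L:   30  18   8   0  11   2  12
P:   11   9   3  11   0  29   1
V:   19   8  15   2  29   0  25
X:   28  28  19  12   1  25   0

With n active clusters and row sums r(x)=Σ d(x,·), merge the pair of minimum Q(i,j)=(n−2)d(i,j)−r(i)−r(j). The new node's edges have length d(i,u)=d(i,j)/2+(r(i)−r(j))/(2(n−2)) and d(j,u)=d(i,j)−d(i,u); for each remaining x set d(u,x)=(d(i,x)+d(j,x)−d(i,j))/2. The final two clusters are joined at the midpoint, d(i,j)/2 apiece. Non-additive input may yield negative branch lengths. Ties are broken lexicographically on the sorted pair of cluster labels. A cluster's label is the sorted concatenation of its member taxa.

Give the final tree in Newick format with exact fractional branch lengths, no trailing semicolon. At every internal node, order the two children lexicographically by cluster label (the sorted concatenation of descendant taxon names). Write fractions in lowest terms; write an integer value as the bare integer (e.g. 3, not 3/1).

step 1: merge (B,C) at d=5, Q=-179; branch lengths B→67/10, C→-17/10; new cluster BC
  updated: d(BC,E)=19, d(BC,L)=43/2, d(BC,P)=15/2, d(BC,V)=11, d(BC,X)=51/2
step 2: merge (P,X) at d=1, Q=-130; branch lengths P→-27/8, X→35/8; new cluster PX
  updated: d(BC,PX)=16, d(E,PX)=21/2, d(L,PX)=11, d(PX,V)=53/2
step 3: merge (L,V) at d=2, Q=-91; branch lengths L→-1, V→3; new cluster LV
  updated: d(BC,LV)=61/4, d(E,LV)=21/2, d(LV,PX)=71/4
step 4: merge (BC,LV) at d=61/4, Q=-253/4; branch lengths BC→149/16, LV→95/16; new cluster BCLV
  updated: d(BCLV,E)=57/8, d(BCLV,PX)=37/4
step 5: merge (BCLV,E) at d=57/8, Q=-215/8; branch lengths BCLV→47/16, E→67/16; new cluster BCELV
  updated: d(BCELV,PX)=101/16
step 6: merge (BCELV,PX) at d=101/16; branch lengths BCELV→101/32, PX→101/32; new cluster BCELPVX
final tree: ((((B:67/10,C:-17/10):149/16,(L:-1,V:3):95/16):47/16,E:67/16):101/32,(P:-27/8,X:35/8):101/32)
total length: 587/16

((((B:67/10,C:-17/10):149/16,(L:-1,V:3):95/16):47/16,E:67/16):101/32,(P:-27/8,X:35/8):101/32)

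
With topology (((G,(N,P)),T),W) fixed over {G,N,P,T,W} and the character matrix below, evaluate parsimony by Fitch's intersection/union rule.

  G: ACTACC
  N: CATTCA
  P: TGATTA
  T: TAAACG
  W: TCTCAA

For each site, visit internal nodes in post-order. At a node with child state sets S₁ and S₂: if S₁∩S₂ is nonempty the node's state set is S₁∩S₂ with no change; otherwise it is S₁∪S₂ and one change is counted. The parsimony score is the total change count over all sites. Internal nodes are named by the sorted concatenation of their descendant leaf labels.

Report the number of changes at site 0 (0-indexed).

2

[col 0] NP: children N:{C}, P:{T} ∪→ {C,T}; cost 1
[col 0] GNP: children G:{A}, NP:{C,T} ∪→ {A,C,T}; cost 1
[col 0] GNPT: children GNP:{A,C,T}, T:{T} ∩→ {T}; cost 0
[col 0] GNPTW: children GNPT:{T}, W:{T} ∩→ {T}; cost 0
[col 1] NP: children N:{A}, P:{G} ∪→ {A,G}; cost 1
[col 1] GNP: children G:{C}, NP:{A,G} ∪→ {A,C,G}; cost 1
[col 1] GNPT: children GNP:{A,C,G}, T:{A} ∩→ {A}; cost 0
[col 1] GNPTW: children GNPT:{A}, W:{C} ∪→ {A,C}; cost 1
[col 2] NP: children N:{T}, P:{A} ∪→ {A,T}; cost 1
[col 2] GNP: children G:{T}, NP:{A,T} ∩→ {T}; cost 0
[col 2] GNPT: children GNP:{T}, T:{A} ∪→ {A,T}; cost 1
[col 2] GNPTW: children GNPT:{A,T}, W:{T} ∩→ {T}; cost 0
[col 3] NP: children N:{T}, P:{T} ∩→ {T}; cost 0
[col 3] GNP: children G:{A}, NP:{T} ∪→ {A,T}; cost 1
[col 3] GNPT: children GNP:{A,T}, T:{A} ∩→ {A}; cost 0
[col 3] GNPTW: children GNPT:{A}, W:{C} ∪→ {A,C}; cost 1
[col 4] NP: children N:{C}, P:{T} ∪→ {C,T}; cost 1
[col 4] GNP: children G:{C}, NP:{C,T} ∩→ {C}; cost 0
[col 4] GNPT: children GNP:{C}, T:{C} ∩→ {C}; cost 0
[col 4] GNPTW: children GNPT:{C}, W:{A} ∪→ {A,C}; cost 1
[col 5] NP: children N:{A}, P:{A} ∩→ {A}; cost 0
[col 5] GNP: children G:{C}, NP:{A} ∪→ {A,C}; cost 1
[col 5] GNPT: children GNP:{A,C}, T:{G} ∪→ {A,C,G}; cost 1
[col 5] GNPTW: children GNPT:{A,C,G}, W:{A} ∩→ {A}; cost 0
per-site changes: [2, 3, 2, 2, 2, 2]; total = 13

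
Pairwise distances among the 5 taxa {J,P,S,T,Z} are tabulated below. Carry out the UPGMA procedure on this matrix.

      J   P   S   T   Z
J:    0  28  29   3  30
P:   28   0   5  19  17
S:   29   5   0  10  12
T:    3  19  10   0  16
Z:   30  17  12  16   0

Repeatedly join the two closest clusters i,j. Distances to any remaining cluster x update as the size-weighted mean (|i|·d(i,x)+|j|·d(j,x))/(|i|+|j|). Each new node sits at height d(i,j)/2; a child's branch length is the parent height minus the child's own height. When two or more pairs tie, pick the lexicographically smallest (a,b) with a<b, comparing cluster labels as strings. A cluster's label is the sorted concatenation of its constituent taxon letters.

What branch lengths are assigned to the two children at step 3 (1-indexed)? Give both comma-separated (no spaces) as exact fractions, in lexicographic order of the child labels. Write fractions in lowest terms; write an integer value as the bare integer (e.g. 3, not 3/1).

step 1: merge (J,T) at d=3; branch lengths J→3/2, T→3/2; new cluster JT
  updated: d(JT,P)=47/2, d(JT,S)=39/2, d(JT,Z)=23
step 2: merge (P,S) at d=5; branch lengths P→5/2, S→5/2; new cluster PS
  updated: d(JT,PS)=43/2, d(PS,Z)=29/2
step 3: merge (PS,Z) at d=29/2; branch lengths PS→19/4, Z→29/4; new cluster PSZ
  updated: d(JT,PSZ)=22
step 4: merge (JT,PSZ) at d=22; branch lengths JT→19/2, PSZ→15/4; new cluster JPSTZ
final tree: ((J:3/2,T:3/2):19/2,((P:5/2,S:5/2):19/4,Z:29/4):15/4)
total length: 133/4

19/4,29/4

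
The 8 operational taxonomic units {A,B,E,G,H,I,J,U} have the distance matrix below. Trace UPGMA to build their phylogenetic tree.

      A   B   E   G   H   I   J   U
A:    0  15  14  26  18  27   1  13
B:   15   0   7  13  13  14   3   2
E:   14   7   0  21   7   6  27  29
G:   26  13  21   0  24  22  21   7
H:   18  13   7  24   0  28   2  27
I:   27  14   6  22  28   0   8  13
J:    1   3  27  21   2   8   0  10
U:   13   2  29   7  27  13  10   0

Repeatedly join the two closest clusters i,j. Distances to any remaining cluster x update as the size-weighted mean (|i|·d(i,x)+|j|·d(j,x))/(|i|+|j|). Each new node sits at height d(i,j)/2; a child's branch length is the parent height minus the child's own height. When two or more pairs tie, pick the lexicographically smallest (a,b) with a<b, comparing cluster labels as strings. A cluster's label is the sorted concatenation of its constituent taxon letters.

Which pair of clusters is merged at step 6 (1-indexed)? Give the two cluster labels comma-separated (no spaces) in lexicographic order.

AHJ,BGU

iteration 1: select A,J (d=1); attach at lengths (1/2, 1/2); label the merged cluster AJ
  updated: d(AJ,B)=9, d(AJ,E)=41/2, d(AJ,G)=47/2, d(AJ,H)=10, d(AJ,I)=35/2, d(AJ,U)=23/2
iteration 2: select B,U (d=2); attach at lengths (1, 1); label the merged cluster BU
  updated: d(AJ,BU)=41/4, d(BU,E)=18, d(BU,G)=10, d(BU,H)=20, d(BU,I)=27/2
iteration 3: select E,I (d=6); attach at lengths (3, 3); label the merged cluster EI
  updated: d(AJ,EI)=19, d(BU,EI)=63/4, d(EI,G)=43/2, d(EI,H)=35/2
iteration 4: select AJ,H (d=10); attach at lengths (9/2, 5); label the merged cluster AHJ
  updated: d(AHJ,BU)=27/2, d(AHJ,EI)=37/2, d(AHJ,G)=71/3
iteration 5: select BU,G (d=10); attach at lengths (4, 5); label the merged cluster BGU
  updated: d(AHJ,BGU)=152/9, d(BGU,EI)=53/3
iteration 6: select AHJ,BGU (d=152/9); attach at lengths (31/9, 31/9); label the merged cluster ABGHJU
  updated: d(ABGHJU,EI)=217/12
iteration 7: select ABGHJU,EI (d=217/12); attach at lengths (43/72, 145/24); label the merged cluster ABEGHIJU
final tree: ((((A:1/2,J:1/2):9/2,H:5):31/9,((B:1,U:1):4,G:5):31/9):43/72,(E:3,I:3):145/24)
total length: 1477/36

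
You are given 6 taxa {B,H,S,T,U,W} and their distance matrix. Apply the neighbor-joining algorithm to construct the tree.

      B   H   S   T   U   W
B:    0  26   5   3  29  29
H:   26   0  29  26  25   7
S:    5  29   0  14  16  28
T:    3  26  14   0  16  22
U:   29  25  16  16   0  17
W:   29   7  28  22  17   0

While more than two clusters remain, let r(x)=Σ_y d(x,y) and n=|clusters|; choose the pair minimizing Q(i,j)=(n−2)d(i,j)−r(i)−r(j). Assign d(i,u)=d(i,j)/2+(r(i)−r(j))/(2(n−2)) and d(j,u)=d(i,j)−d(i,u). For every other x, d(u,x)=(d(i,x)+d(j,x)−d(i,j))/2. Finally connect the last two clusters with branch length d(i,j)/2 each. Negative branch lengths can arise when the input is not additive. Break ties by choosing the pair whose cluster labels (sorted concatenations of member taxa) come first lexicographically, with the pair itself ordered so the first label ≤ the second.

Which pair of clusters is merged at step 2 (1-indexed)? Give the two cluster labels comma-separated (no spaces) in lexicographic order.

HW,U

iteration 1: select H,W (d=7, Q=-188); attach at lengths (19/4, 9/4); label the merged cluster HW
  updated: d(B,HW)=24, d(HW,S)=25, d(HW,T)=41/2, d(HW,U)=35/2
iteration 2: select HW,U (d=35/2, Q=-113); attach at lengths (61/6, 22/3); label the merged cluster HUW
  updated: d(B,HUW)=71/4, d(HUW,S)=47/4, d(HUW,T)=19/2
iteration 3: select B,S (d=5, Q=-93/2); attach at lengths (5/4, 15/4); label the merged cluster BS
  updated: d(BS,HUW)=49/4, d(BS,T)=6
iteration 4: select BS,HUW (d=49/4, Q=-111/4); attach at lengths (35/8, 63/8); label the merged cluster BHSUW
  updated: d(BHSUW,T)=13/8
iteration 5: select BHSUW,T (d=13/8); attach at lengths (13/16, 13/16); label the merged cluster BHSTUW
final tree: (((B:5/4,S:15/4):35/8,((H:19/4,W:9/4):61/6,U:22/3):63/8):13/16,T:13/16)
total length: 347/8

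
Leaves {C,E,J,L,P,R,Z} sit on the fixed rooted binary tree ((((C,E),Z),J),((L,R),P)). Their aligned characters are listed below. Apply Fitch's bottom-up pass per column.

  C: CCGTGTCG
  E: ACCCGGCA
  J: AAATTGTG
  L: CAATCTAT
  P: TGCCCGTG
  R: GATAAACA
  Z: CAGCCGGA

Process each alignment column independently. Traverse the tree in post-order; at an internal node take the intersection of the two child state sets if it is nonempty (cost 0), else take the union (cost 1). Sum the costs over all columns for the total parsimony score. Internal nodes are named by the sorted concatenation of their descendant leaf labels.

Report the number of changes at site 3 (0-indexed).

4

CE@0: {C} ∪ {A} = {A,C} (union, +1)
CEZ@0: {A,C} ∩ {C} = {C} (intersection, +0)
CEJZ@0: {C} ∪ {A} = {A,C} (union, +1)
LR@0: {C} ∪ {G} = {C,G} (union, +1)
LPR@0: {C,G} ∪ {T} = {C,G,T} (union, +1)
CEJLPRZ@0: {A,C} ∩ {C,G,T} = {C} (intersection, +0)
CE@1: {C} ∩ {C} = {C} (intersection, +0)
CEZ@1: {C} ∪ {A} = {A,C} (union, +1)
CEJZ@1: {A,C} ∩ {A} = {A} (intersection, +0)
LR@1: {A} ∩ {A} = {A} (intersection, +0)
LPR@1: {A} ∪ {G} = {A,G} (union, +1)
CEJLPRZ@1: {A} ∩ {A,G} = {A} (intersection, +0)
CE@2: {G} ∪ {C} = {C,G} (union, +1)
CEZ@2: {C,G} ∩ {G} = {G} (intersection, +0)
CEJZ@2: {G} ∪ {A} = {A,G} (union, +1)
LR@2: {A} ∪ {T} = {A,T} (union, +1)
LPR@2: {A,T} ∪ {C} = {A,C,T} (union, +1)
CEJLPRZ@2: {A,G} ∩ {A,C,T} = {A} (intersection, +0)
CE@3: {T} ∪ {C} = {C,T} (union, +1)
CEZ@3: {C,T} ∩ {C} = {C} (intersection, +0)
CEJZ@3: {C} ∪ {T} = {C,T} (union, +1)
LR@3: {T} ∪ {A} = {A,T} (union, +1)
LPR@3: {A,T} ∪ {C} = {A,C,T} (union, +1)
CEJLPRZ@3: {C,T} ∩ {A,C,T} = {C,T} (intersection, +0)
CE@4: {G} ∩ {G} = {G} (intersection, +0)
CEZ@4: {G} ∪ {C} = {C,G} (union, +1)
CEJZ@4: {C,G} ∪ {T} = {C,G,T} (union, +1)
LR@4: {C} ∪ {A} = {A,C} (union, +1)
LPR@4: {A,C} ∩ {C} = {C} (intersection, +0)
CEJLPRZ@4: {C,G,T} ∩ {C} = {C} (intersection, +0)
CE@5: {T} ∪ {G} = {G,T} (union, +1)
CEZ@5: {G,T} ∩ {G} = {G} (intersection, +0)
CEJZ@5: {G} ∩ {G} = {G} (intersection, +0)
LR@5: {T} ∪ {A} = {A,T} (union, +1)
LPR@5: {A,T} ∪ {G} = {A,G,T} (union, +1)
CEJLPRZ@5: {G} ∩ {A,G,T} = {G} (intersection, +0)
CE@6: {C} ∩ {C} = {C} (intersection, +0)
CEZ@6: {C} ∪ {G} = {C,G} (union, +1)
CEJZ@6: {C,G} ∪ {T} = {C,G,T} (union, +1)
LR@6: {A} ∪ {C} = {A,C} (union, +1)
LPR@6: {A,C} ∪ {T} = {A,C,T} (union, +1)
CEJLPRZ@6: {C,G,T} ∩ {A,C,T} = {C,T} (intersection, +0)
CE@7: {G} ∪ {A} = {A,G} (union, +1)
CEZ@7: {A,G} ∩ {A} = {A} (intersection, +0)
CEJZ@7: {A} ∪ {G} = {A,G} (union, +1)
LR@7: {T} ∪ {A} = {A,T} (union, +1)
LPR@7: {A,T} ∪ {G} = {A,G,T} (union, +1)
CEJLPRZ@7: {A,G} ∩ {A,G,T} = {A,G} (intersection, +0)
per-site changes: [4, 2, 4, 4, 3, 3, 4, 4]; total = 28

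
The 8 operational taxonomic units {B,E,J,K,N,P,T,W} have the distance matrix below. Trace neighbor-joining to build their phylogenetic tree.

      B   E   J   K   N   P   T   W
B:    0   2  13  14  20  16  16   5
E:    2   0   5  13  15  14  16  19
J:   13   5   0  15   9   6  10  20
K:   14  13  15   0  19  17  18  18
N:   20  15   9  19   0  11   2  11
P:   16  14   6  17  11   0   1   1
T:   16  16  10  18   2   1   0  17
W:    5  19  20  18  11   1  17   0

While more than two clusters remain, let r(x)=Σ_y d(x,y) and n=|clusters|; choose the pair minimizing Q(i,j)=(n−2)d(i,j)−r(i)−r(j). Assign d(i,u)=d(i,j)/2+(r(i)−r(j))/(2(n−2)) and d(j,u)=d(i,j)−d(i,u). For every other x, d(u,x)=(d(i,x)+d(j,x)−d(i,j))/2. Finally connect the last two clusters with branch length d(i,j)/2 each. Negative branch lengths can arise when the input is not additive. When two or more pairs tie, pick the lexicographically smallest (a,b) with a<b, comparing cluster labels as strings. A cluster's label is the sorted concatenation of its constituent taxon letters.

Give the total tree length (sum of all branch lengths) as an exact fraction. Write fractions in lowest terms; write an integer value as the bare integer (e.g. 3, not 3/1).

1093/32

iteration 1: select B,E (d=2, Q=-158); attach at lengths (7/6, 5/6); label the merged cluster BE
  updated: d(BE,J)=8, d(BE,K)=25/2, d(BE,N)=33/2, d(BE,P)=14, d(BE,T)=15, d(BE,W)=11
iteration 2: select P,W (d=1, Q=-123); attach at lengths (-23/10, 33/10); label the merged cluster PW
  updated: d(BE,PW)=12, d(J,PW)=25/2, d(K,PW)=17, d(N,PW)=21/2, d(PW,T)=17/2
iteration 3: select N,T (d=2, Q=-205/2); attach at lengths (23/16, 9/16); label the merged cluster NT
  updated: d(BE,NT)=59/4, d(J,NT)=17/2, d(K,NT)=35/2, d(NT,PW)=17/2
iteration 4: select NT,PW (d=17/2, Q=-295/4); attach at lengths (33/8, 35/8); label the merged cluster NPTW
  updated: d(BE,NPTW)=73/8, d(J,NPTW)=25/4, d(K,NPTW)=13
iteration 5: select BE,K (d=25/2, Q=-361/8); attach at lengths (113/32, 287/32); label the merged cluster BEK
  updated: d(BEK,J)=21/4, d(BEK,NPTW)=77/16
iteration 6: select BEK,J (d=21/4, Q=-261/16); attach at lengths (61/32, 107/32); label the merged cluster BEJK
  updated: d(BEJK,NPTW)=93/32
iteration 7: select BEJK,NPTW (d=93/32); attach at lengths (93/64, 93/64); label the merged cluster BEJKNPTW
final tree: ((((B:7/6,E:5/6):113/32,K:287/32):61/32,J:107/32):93/64,((N:23/16,T:9/16):33/8,(P:-23/10,W:33/10):35/8):93/64)
total length: 1093/32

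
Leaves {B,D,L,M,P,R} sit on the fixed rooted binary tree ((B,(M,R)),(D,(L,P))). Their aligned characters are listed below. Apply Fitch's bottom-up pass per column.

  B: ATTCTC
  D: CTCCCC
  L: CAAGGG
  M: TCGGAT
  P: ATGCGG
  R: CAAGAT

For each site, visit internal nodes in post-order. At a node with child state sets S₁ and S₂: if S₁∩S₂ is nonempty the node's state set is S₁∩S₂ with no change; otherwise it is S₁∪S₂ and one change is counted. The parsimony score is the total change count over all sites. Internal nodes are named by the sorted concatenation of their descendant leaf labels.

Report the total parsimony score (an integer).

17

[col 0] MR: children M:{T}, R:{C} ∪→ {C,T}; cost 1
[col 0] BMR: children B:{A}, MR:{C,T} ∪→ {A,C,T}; cost 1
[col 0] LP: children L:{C}, P:{A} ∪→ {A,C}; cost 1
[col 0] DLP: children D:{C}, LP:{A,C} ∩→ {C}; cost 0
[col 0] BDLMPR: children BMR:{A,C,T}, DLP:{C} ∩→ {C}; cost 0
[col 1] MR: children M:{C}, R:{A} ∪→ {A,C}; cost 1
[col 1] BMR: children B:{T}, MR:{A,C} ∪→ {A,C,T}; cost 1
[col 1] LP: children L:{A}, P:{T} ∪→ {A,T}; cost 1
[col 1] DLP: children D:{T}, LP:{A,T} ∩→ {T}; cost 0
[col 1] BDLMPR: children BMR:{A,C,T}, DLP:{T} ∩→ {T}; cost 0
[col 2] MR: children M:{G}, R:{A} ∪→ {A,G}; cost 1
[col 2] BMR: children B:{T}, MR:{A,G} ∪→ {A,G,T}; cost 1
[col 2] LP: children L:{A}, P:{G} ∪→ {A,G}; cost 1
[col 2] DLP: children D:{C}, LP:{A,G} ∪→ {A,C,G}; cost 1
[col 2] BDLMPR: children BMR:{A,G,T}, DLP:{A,C,G} ∩→ {A,G}; cost 0
[col 3] MR: children M:{G}, R:{G} ∩→ {G}; cost 0
[col 3] BMR: children B:{C}, MR:{G} ∪→ {C,G}; cost 1
[col 3] LP: children L:{G}, P:{C} ∪→ {C,G}; cost 1
[col 3] DLP: children D:{C}, LP:{C,G} ∩→ {C}; cost 0
[col 3] BDLMPR: children BMR:{C,G}, DLP:{C} ∩→ {C}; cost 0
[col 4] MR: children M:{A}, R:{A} ∩→ {A}; cost 0
[col 4] BMR: children B:{T}, MR:{A} ∪→ {A,T}; cost 1
[col 4] LP: children L:{G}, P:{G} ∩→ {G}; cost 0
[col 4] DLP: children D:{C}, LP:{G} ∪→ {C,G}; cost 1
[col 4] BDLMPR: children BMR:{A,T}, DLP:{C,G} ∪→ {A,C,G,T}; cost 1
[col 5] MR: children M:{T}, R:{T} ∩→ {T}; cost 0
[col 5] BMR: children B:{C}, MR:{T} ∪→ {C,T}; cost 1
[col 5] LP: children L:{G}, P:{G} ∩→ {G}; cost 0
[col 5] DLP: children D:{C}, LP:{G} ∪→ {C,G}; cost 1
[col 5] BDLMPR: children BMR:{C,T}, DLP:{C,G} ∩→ {C}; cost 0
per-site changes: [3, 3, 4, 2, 3, 2]; total = 17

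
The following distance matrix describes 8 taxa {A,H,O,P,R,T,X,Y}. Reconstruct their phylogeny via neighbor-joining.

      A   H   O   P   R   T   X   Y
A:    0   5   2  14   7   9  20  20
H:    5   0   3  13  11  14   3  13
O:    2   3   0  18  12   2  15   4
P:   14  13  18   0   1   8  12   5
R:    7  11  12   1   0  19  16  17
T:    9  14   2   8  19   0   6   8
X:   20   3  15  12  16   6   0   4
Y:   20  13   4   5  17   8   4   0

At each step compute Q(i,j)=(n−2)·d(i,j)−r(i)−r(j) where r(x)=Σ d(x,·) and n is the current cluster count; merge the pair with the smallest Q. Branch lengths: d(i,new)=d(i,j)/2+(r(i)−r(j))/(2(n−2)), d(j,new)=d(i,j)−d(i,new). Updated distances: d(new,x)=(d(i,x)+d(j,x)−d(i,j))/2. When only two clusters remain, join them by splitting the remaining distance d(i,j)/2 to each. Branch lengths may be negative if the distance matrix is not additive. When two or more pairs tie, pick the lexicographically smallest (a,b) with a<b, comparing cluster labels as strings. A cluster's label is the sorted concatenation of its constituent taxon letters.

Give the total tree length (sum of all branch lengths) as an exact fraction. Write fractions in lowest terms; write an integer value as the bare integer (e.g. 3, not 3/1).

863/32

iteration 1: select P,R (d=1, Q=-148); attach at lengths (-1/2, 3/2); label the merged cluster PR
  updated: d(A,PR)=10, d(H,PR)=23/2, d(O,PR)=29/2, d(PR,T)=13, d(PR,X)=27/2, d(PR,Y)=21/2
iteration 2: select X,Y (d=4, Q=-101); attach at lengths (11/5, 9/5); label the merged cluster XY
  updated: d(A,XY)=18, d(H,XY)=6, d(O,XY)=15/2, d(PR,XY)=10, d(T,XY)=5
iteration 3: select T,XY (d=5, Q=-139/2); attach at lengths (33/16, 47/16); label the merged cluster TXY
  updated: d(A,TXY)=11, d(H,TXY)=15/2, d(O,TXY)=9/4, d(PR,TXY)=9
iteration 4: select PR,TXY (d=9, Q=-191/4); attach at lengths (169/24, 47/24); label the merged cluster PRTXY
  updated: d(A,PRTXY)=6, d(H,PRTXY)=5, d(O,PRTXY)=31/8
iteration 5: select A,O (d=2, Q=-143/8); attach at lengths (65/32, -1/32); label the merged cluster AO
  updated: d(AO,H)=3, d(AO,PRTXY)=63/16
iteration 6: select AO,H (d=3, Q=-191/16); attach at lengths (31/32, 65/32); label the merged cluster AHO
  updated: d(AHO,PRTXY)=95/32
iteration 7: select AHO,PRTXY (d=95/32); attach at lengths (95/64, 95/64); label the merged cluster AHOPRTXY
final tree: (((A:65/32,O:-1/32):31/32,H:65/32):95/64,((P:-1/2,R:3/2):169/24,(T:33/16,(X:11/5,Y:9/5):47/16):47/24):95/64)
total length: 863/32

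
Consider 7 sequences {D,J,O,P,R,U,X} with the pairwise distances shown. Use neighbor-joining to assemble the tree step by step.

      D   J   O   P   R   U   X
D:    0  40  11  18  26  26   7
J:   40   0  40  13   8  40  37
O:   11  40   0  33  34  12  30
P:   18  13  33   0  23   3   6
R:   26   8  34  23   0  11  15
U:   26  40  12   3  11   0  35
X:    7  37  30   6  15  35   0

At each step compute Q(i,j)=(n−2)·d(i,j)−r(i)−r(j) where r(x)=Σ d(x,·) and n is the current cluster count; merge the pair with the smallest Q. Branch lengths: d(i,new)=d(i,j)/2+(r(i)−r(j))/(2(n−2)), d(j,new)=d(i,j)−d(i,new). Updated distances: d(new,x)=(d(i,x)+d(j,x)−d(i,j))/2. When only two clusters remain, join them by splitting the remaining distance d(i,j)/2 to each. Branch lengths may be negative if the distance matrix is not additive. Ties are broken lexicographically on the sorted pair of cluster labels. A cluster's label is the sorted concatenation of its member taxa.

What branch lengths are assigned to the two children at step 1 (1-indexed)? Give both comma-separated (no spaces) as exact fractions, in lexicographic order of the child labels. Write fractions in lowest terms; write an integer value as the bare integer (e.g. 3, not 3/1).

step 1: merge (J,R) at d=8, Q=-255; branch lengths J→101/10, R→-21/10; new cluster JR
  updated: d(D,JR)=29, d(JR,O)=33, d(JR,P)=14, d(JR,U)=43/2, d(JR,X)=22
step 2: merge (O,U) at d=12, Q=-337/2; branch lengths O→139/16, U→53/16; new cluster OU
  updated: d(D,OU)=25/2, d(JR,OU)=85/4, d(OU,P)=12, d(OU,X)=53/2
step 3: merge (D,X) at d=7, Q=-107; branch lengths D→13/3, X→8/3; new cluster DX
  updated: d(DX,JR)=22, d(DX,OU)=16, d(DX,P)=17/2
step 4: merge (DX,P) at d=17/2, Q=-64; branch lengths DX→29/4, P→5/4; new cluster DPX
  updated: d(DPX,JR)=55/4, d(DPX,OU)=39/4
step 5: merge (DPX,JR) at d=55/4, Q=-179/4; branch lengths DPX→9/8, JR→101/8; new cluster DJPRX
  updated: d(DJPRX,OU)=69/8
step 6: merge (DJPRX,OU) at d=69/8; branch lengths DJPRX→69/16, OU→69/16; new cluster DJOPRUX
final tree: ((((D:13/3,X:8/3):29/4,P:5/4):9/8,(J:101/10,R:-21/10):101/8):69/16,(O:139/16,U:53/16):69/16)
total length: 463/8

101/10,-21/10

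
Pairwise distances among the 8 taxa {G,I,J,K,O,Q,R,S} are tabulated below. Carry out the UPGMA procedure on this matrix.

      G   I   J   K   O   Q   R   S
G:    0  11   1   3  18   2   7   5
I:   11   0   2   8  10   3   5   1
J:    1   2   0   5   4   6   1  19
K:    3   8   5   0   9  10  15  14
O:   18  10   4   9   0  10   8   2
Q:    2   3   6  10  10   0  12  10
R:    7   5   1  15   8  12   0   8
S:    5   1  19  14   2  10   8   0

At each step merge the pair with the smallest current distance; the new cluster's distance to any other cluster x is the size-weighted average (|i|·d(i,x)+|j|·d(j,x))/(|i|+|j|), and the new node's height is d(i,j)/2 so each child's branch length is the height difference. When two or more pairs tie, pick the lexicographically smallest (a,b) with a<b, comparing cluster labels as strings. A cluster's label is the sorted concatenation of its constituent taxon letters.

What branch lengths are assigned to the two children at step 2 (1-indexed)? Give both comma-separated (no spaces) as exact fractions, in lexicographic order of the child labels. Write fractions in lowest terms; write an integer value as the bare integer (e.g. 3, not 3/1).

1/2,1/2

step 1: merge (G,J) at d=1; branch lengths G→1/2, J→1/2; new cluster GJ
  updated: d(GJ,I)=13/2, d(GJ,K)=4, d(GJ,O)=11, d(GJ,Q)=4, d(GJ,R)=4, d(GJ,S)=12
step 2: merge (I,S) at d=1; branch lengths I→1/2, S→1/2; new cluster IS
  updated: d(GJ,IS)=37/4, d(IS,K)=11, d(IS,O)=6, d(IS,Q)=13/2, d(IS,R)=13/2
step 3: merge (GJ,K) at d=4; branch lengths GJ→3/2, K→2; new cluster GJK
  updated: d(GJK,IS)=59/6, d(GJK,O)=31/3, d(GJK,Q)=6, d(GJK,R)=23/3
step 4: merge (GJK,Q) at d=6; branch lengths GJK→1, Q→3; new cluster GJKQ
  updated: d(GJKQ,IS)=9, d(GJKQ,O)=41/4, d(GJKQ,R)=35/4
step 5: merge (IS,O) at d=6; branch lengths IS→5/2, O→3; new cluster IOS
  updated: d(GJKQ,IOS)=113/12, d(IOS,R)=7
step 6: merge (IOS,R) at d=7; branch lengths IOS→1/2, R→7/2; new cluster IORS
  updated: d(GJKQ,IORS)=37/4
step 7: merge (GJKQ,IORS) at d=37/4; branch lengths GJKQ→13/8, IORS→9/8; new cluster GIJKOQRS
final tree: ((((G:1/2,J:1/2):3/2,K:2):1,Q:3):13/8,(((I:1/2,S:1/2):5/2,O:3):1/2,R:7/2):9/8)
total length: 87/4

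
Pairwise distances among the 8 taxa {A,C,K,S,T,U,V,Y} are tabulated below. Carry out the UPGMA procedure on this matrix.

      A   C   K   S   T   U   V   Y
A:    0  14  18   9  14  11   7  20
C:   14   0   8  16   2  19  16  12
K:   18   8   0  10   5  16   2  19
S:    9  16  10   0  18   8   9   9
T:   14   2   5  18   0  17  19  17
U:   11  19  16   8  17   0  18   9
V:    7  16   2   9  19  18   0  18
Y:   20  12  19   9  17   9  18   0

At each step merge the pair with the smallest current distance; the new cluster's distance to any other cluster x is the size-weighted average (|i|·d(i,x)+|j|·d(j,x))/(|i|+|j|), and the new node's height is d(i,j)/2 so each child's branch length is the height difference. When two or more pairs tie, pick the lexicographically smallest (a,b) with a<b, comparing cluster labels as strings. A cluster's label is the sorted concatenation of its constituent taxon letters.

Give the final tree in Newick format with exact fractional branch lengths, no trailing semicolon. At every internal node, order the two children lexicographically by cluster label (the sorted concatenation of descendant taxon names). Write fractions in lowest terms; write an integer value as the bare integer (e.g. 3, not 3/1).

step 1: merge (C,T) at d=2; branch lengths C→1, T→1; new cluster CT
  updated: d(A,CT)=14, d(CT,K)=13/2, d(CT,S)=17, d(CT,U)=18, d(CT,V)=35/2, d(CT,Y)=29/2
step 2: merge (K,V) at d=2; branch lengths K→1, V→1; new cluster KV
  updated: d(A,KV)=25/2, d(CT,KV)=12, d(KV,S)=19/2, d(KV,U)=17, d(KV,Y)=37/2
step 3: merge (S,U) at d=8; branch lengths S→4, U→4; new cluster SU
  updated: d(A,SU)=10, d(CT,SU)=35/2, d(KV,SU)=53/4, d(SU,Y)=9
step 4: merge (SU,Y) at d=9; branch lengths SU→1/2, Y→9/2; new cluster SUY
  updated: d(A,SUY)=40/3, d(CT,SUY)=33/2, d(KV,SUY)=15
step 5: merge (CT,KV) at d=12; branch lengths CT→5, KV→5; new cluster CKTV
  updated: d(A,CKTV)=53/4, d(CKTV,SUY)=63/4
step 6: merge (A,CKTV) at d=53/4; branch lengths A→53/8, CKTV→5/8; new cluster ACKTV
  updated: d(ACKTV,SUY)=229/15
step 7: merge (ACKTV,SUY) at d=229/15; branch lengths ACKTV→121/120, SUY→47/15; new cluster ACKSTUVY
final tree: ((A:53/8,((C:1,T:1):5,(K:1,V:1):5):5/8):121/120,((S:4,U:4):1/2,Y:9/2):47/15)
total length: 4607/120

((A:53/8,((C:1,T:1):5,(K:1,V:1):5):5/8):121/120,((S:4,U:4):1/2,Y:9/2):47/15)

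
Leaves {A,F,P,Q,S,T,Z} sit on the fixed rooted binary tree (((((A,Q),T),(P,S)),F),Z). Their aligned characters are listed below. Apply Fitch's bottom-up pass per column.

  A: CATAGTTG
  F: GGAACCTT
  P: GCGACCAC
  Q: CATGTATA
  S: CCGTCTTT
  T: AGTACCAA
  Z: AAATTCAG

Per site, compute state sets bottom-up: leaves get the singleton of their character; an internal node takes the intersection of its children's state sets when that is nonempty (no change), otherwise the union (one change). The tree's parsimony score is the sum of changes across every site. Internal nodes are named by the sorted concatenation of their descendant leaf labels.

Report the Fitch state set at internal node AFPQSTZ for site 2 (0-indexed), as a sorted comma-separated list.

A

AQ@0: {C} ∩ {C} = {C} (intersection, +0)
AQT@0: {C} ∪ {A} = {A,C} (union, +1)
PS@0: {G} ∪ {C} = {C,G} (union, +1)
APQST@0: {A,C} ∩ {C,G} = {C} (intersection, +0)
AFPQST@0: {C} ∪ {G} = {C,G} (union, +1)
AFPQSTZ@0: {C,G} ∪ {A} = {A,C,G} (union, +1)
AQ@1: {A} ∩ {A} = {A} (intersection, +0)
AQT@1: {A} ∪ {G} = {A,G} (union, +1)
PS@1: {C} ∩ {C} = {C} (intersection, +0)
APQST@1: {A,G} ∪ {C} = {A,C,G} (union, +1)
AFPQST@1: {A,C,G} ∩ {G} = {G} (intersection, +0)
AFPQSTZ@1: {G} ∪ {A} = {A,G} (union, +1)
AQ@2: {T} ∩ {T} = {T} (intersection, +0)
AQT@2: {T} ∩ {T} = {T} (intersection, +0)
PS@2: {G} ∩ {G} = {G} (intersection, +0)
APQST@2: {T} ∪ {G} = {G,T} (union, +1)
AFPQST@2: {G,T} ∪ {A} = {A,G,T} (union, +1)
AFPQSTZ@2: {A,G,T} ∩ {A} = {A} (intersection, +0)
AQ@3: {A} ∪ {G} = {A,G} (union, +1)
AQT@3: {A,G} ∩ {A} = {A} (intersection, +0)
PS@3: {A} ∪ {T} = {A,T} (union, +1)
APQST@3: {A} ∩ {A,T} = {A} (intersection, +0)
AFPQST@3: {A} ∩ {A} = {A} (intersection, +0)
AFPQSTZ@3: {A} ∪ {T} = {A,T} (union, +1)
AQ@4: {G} ∪ {T} = {G,T} (union, +1)
AQT@4: {G,T} ∪ {C} = {C,G,T} (union, +1)
PS@4: {C} ∩ {C} = {C} (intersection, +0)
APQST@4: {C,G,T} ∩ {C} = {C} (intersection, +0)
AFPQST@4: {C} ∩ {C} = {C} (intersection, +0)
AFPQSTZ@4: {C} ∪ {T} = {C,T} (union, +1)
AQ@5: {T} ∪ {A} = {A,T} (union, +1)
AQT@5: {A,T} ∪ {C} = {A,C,T} (union, +1)
PS@5: {C} ∪ {T} = {C,T} (union, +1)
APQST@5: {A,C,T} ∩ {C,T} = {C,T} (intersection, +0)
AFPQST@5: {C,T} ∩ {C} = {C} (intersection, +0)
AFPQSTZ@5: {C} ∩ {C} = {C} (intersection, +0)
AQ@6: {T} ∩ {T} = {T} (intersection, +0)
AQT@6: {T} ∪ {A} = {A,T} (union, +1)
PS@6: {A} ∪ {T} = {A,T} (union, +1)
APQST@6: {A,T} ∩ {A,T} = {A,T} (intersection, +0)
AFPQST@6: {A,T} ∩ {T} = {T} (intersection, +0)
AFPQSTZ@6: {T} ∪ {A} = {A,T} (union, +1)
AQ@7: {G} ∪ {A} = {A,G} (union, +1)
AQT@7: {A,G} ∩ {A} = {A} (intersection, +0)
PS@7: {C} ∪ {T} = {C,T} (union, +1)
APQST@7: {A} ∪ {C,T} = {A,C,T} (union, +1)
AFPQST@7: {A,C,T} ∩ {T} = {T} (intersection, +0)
AFPQSTZ@7: {T} ∪ {G} = {G,T} (union, +1)
per-site changes: [4, 3, 2, 3, 3, 3, 3, 4]; total = 25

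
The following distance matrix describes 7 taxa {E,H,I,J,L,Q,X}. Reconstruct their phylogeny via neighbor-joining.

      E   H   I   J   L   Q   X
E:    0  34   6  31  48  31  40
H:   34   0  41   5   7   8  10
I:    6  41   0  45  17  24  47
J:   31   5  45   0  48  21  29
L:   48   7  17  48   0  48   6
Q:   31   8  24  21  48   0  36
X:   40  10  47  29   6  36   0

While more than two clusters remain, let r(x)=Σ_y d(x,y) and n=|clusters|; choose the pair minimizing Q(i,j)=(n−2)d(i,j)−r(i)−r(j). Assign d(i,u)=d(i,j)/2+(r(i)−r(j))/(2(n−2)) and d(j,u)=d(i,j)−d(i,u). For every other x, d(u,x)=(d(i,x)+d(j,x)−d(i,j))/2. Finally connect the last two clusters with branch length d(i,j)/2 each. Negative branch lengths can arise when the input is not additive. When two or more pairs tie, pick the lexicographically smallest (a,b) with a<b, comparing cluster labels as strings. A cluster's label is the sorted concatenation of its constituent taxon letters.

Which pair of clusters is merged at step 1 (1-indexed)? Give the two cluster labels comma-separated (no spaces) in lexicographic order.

iteration 1: select E,I (d=6, Q=-340); attach at lengths (4, 2); label the merged cluster EI
  updated: d(EI,H)=69/2, d(EI,J)=35, d(EI,L)=59/2, d(EI,Q)=49/2, d(EI,X)=81/2
iteration 2: select L,X (d=6, Q=-236); attach at lengths (41/8, 7/8); label the merged cluster LX
  updated: d(EI,LX)=32, d(H,LX)=11/2, d(J,LX)=71/2, d(LX,Q)=39
iteration 3: select H,LX (d=11/2, Q=-297/2); attach at lengths (-85/12, 151/12); label the merged cluster HLX
  updated: d(EI,HLX)=61/2, d(HLX,J)=35/2, d(HLX,Q)=83/4
iteration 4: select EI,Q (d=49/2, Q=-429/4); attach at lengths (291/16, 101/16); label the merged cluster EIQ
  updated: d(EIQ,HLX)=107/8, d(EIQ,J)=63/4
iteration 5: select EIQ,HLX (d=107/8, Q=-373/8); attach at lengths (93/16, 121/16); label the merged cluster EHILQX
  updated: d(EHILQX,J)=159/16
iteration 6: select EHILQX,J (d=159/16); attach at lengths (159/32, 159/32); label the merged cluster EHIJLQX
final tree: ((((E:4,I:2):291/16,Q:101/16):93/16,(H:-85/12,(L:41/8,X:7/8):151/12):121/16):159/32,J:159/32)
total length: 1045/16

E,I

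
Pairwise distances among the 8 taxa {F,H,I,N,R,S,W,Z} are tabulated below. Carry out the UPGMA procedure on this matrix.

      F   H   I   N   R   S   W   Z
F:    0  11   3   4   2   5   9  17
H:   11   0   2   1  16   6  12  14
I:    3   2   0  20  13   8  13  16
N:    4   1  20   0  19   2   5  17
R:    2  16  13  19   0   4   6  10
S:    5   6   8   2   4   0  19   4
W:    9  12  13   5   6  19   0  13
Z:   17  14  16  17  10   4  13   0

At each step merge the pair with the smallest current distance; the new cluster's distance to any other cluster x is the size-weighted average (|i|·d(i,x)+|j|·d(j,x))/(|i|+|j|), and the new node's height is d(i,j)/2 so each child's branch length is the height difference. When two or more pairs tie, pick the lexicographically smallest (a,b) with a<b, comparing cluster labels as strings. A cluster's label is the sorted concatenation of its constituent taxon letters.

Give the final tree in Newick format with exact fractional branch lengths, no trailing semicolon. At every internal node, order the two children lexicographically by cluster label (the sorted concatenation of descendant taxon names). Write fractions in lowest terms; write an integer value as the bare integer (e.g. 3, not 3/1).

(((((F:1,R:1):11/4,W:15/4):13/12,I:29/6):3/8,((H:1/2,N:1/2):3/2,S:2):77/24):31/24,Z:13/2)

step 1: merge (H,N) at d=1; branch lengths H→1/2, N→1/2; new cluster HN
  updated: d(F,HN)=15/2, d(HN,I)=11, d(HN,R)=35/2, d(HN,S)=4, d(HN,W)=17/2, d(HN,Z)=31/2
step 2: merge (F,R) at d=2; branch lengths F→1, R→1; new cluster FR
  updated: d(FR,HN)=25/2, d(FR,I)=8, d(FR,S)=9/2, d(FR,W)=15/2, d(FR,Z)=27/2
step 3: merge (HN,S) at d=4; branch lengths HN→3/2, S→2; new cluster HNS
  updated: d(FR,HNS)=59/6, d(HNS,I)=10, d(HNS,W)=12, d(HNS,Z)=35/3
step 4: merge (FR,W) at d=15/2; branch lengths FR→11/4, W→15/4; new cluster FRW
  updated: d(FRW,HNS)=95/9, d(FRW,I)=29/3, d(FRW,Z)=40/3
step 5: merge (FRW,I) at d=29/3; branch lengths FRW→13/12, I→29/6; new cluster FIRW
  updated: d(FIRW,HNS)=125/12, d(FIRW,Z)=14
step 6: merge (FIRW,HNS) at d=125/12; branch lengths FIRW→3/8, HNS→77/24; new cluster FHINRSW
  updated: d(FHINRSW,Z)=13
step 7: merge (FHINRSW,Z) at d=13; branch lengths FHINRSW→31/24, Z→13/2; new cluster FHINRSWZ
final tree: (((((F:1,R:1):11/4,W:15/4):13/12,I:29/6):3/8,((H:1/2,N:1/2):3/2,S:2):77/24):31/24,Z:13/2)
total length: 727/24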